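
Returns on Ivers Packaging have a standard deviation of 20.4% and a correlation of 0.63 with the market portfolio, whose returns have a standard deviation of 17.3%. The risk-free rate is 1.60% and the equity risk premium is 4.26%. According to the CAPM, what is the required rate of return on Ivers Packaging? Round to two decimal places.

β = ρ × σ_i / σ_m = 0.63 × 20.4% / 17.3% = 0.7429
E(R) = 1.60% + 0.7429 × 4.26% = 4.76%

4.76%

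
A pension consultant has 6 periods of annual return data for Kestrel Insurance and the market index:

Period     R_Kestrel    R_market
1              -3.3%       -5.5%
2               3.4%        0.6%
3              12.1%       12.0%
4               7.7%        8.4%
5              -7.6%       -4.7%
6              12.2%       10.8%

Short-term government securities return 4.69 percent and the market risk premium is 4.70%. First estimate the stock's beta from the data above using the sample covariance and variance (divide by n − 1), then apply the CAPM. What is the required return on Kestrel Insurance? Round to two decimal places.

9.44%

Mean R_i = (-3.3 + 3.4 + 12.1 + 7.7 − 7.6 + 12.2) / 6 = 4.0833%
Mean R_m = (-5.5 + 0.6 + 12.0 + 8.4 − 4.7 + 10.8) / 6 = 3.6000%
Σ(R_i − R̄_i)(R_m − R̄_m) = 309.3500  ⇒  Cov = 309.3500 / 5 = 61.8700
Σ(R_m − R̄_m)² = 306.1400  ⇒  Var(R_m) = 306.1400 / 5 = 61.2280
β = Cov / Var(R_m) = 61.8700 / 61.2280 = 1.0105
E(R) = R_f + β × MRP = 4.69% + 1.0105 × 4.70% = 9.44%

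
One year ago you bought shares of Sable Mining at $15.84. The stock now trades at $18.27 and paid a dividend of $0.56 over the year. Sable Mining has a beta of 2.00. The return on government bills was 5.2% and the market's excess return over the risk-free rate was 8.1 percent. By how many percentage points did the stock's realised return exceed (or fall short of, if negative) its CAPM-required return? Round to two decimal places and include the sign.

Realised HPR = (P1 + D1 − P0) / P0 = (18.27 + 0.56 − 15.84) / 15.84 = 2.99 / 15.84 = 18.8763%
CAPM required = R_f + β·MRP = 5.2% + 2.00 × 8.1% = 21.4000%
α = realised − required = 18.8763% − 21.4000% = -2.52%

-2.52%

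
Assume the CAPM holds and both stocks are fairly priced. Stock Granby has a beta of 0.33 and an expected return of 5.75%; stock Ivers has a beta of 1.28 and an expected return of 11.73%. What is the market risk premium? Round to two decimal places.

Both satisfy E(R) = R_f + β·MRP, so the slope of the SML is
MRP = (11.73% − 5.75%) / (1.28 − 0.33) = 5.98% / 0.95 = 6.2947%

6.29%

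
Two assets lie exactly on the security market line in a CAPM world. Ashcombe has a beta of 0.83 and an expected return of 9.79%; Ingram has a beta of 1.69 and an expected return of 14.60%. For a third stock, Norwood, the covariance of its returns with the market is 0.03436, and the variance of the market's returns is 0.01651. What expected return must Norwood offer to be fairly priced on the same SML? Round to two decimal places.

16.79%

MRP = (14.60% − 9.79%) / (1.69 − 0.83) = 5.5930%
R_f = 9.79% − 0.83 × 5.5930% = 5.1478%
β_Norwood = Cov / Var(R_m) = 0.03436 / 0.01651 = 2.0812
E(R_Norwood) = R_f + β × MRP = 5.1478% + 2.0812 × 5.5930% = 16.79%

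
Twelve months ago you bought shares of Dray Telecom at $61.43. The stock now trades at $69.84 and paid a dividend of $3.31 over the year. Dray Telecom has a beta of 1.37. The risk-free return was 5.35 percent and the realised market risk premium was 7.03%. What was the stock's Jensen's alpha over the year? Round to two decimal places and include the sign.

+4.10%

Realised HPR = (P1 + D1 − P0) / P0 = (69.84 + 3.31 − 61.43) / 61.43 = 11.72 / 61.43 = 19.0786%
CAPM required = R_f + β·MRP = 5.35% + 1.37 × 7.03% = 14.9811%
α = realised − required = 19.0786% − 14.9811% = +4.10%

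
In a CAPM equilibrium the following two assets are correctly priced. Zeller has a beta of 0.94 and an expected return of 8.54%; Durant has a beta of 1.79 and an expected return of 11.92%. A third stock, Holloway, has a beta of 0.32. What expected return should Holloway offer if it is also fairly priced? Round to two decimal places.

MRP (SML slope) = (11.92% − 8.54%) / (1.79 − 0.94) = 3.38% / 0.85 = 3.9765%
R_f (intercept) = 8.54% − 0.94 × 3.9765% = 4.8021%
E(R_Holloway) = R_f + β × MRP = 4.8021% + 0.32 × 3.9765% = 6.07%

6.07%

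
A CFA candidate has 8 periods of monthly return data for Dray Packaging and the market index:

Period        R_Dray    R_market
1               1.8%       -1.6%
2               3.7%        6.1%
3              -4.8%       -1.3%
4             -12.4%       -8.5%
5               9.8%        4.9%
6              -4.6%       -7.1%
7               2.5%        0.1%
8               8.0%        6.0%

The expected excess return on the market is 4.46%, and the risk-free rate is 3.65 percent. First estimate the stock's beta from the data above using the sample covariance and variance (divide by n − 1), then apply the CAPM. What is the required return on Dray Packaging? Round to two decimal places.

Mean R_i = (1.8 + 3.7 − 4.8 − 12.4 + 9.8 − 4.6 + 2.5 + 8.0) / 8 = 0.5000%
Mean R_m = (-1.6 + 6.1 − 1.3 − 8.5 + 4.9 − 7.1 + 0.1 + 6.0) / 8 = -0.1750%
Σ(R_i − R̄_i)(R_m − R̄_m) = 260.9600  ⇒  Cov = 260.9600 / 7 = 37.2800
Σ(R_m − R̄_m)² = 223.8950  ⇒  Var(R_m) = 223.8950 / 7 = 31.9850
β = Cov / Var(R_m) = 37.2800 / 31.9850 = 1.1655
E(R) = R_f + β × MRP = 3.65% + 1.1655 × 4.46% = 8.85%

8.85%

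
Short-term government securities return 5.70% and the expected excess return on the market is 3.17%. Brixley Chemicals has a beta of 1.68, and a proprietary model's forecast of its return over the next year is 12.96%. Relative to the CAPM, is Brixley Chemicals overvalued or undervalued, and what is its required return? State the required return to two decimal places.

Undervalued; required return 11.03%

Required return = R_f + β·MRP = 5.70% + 1.68 × 3.17% = 11.03%
Forecast 12.96% > required 11.03% → the stock plots above the SML → undervalued.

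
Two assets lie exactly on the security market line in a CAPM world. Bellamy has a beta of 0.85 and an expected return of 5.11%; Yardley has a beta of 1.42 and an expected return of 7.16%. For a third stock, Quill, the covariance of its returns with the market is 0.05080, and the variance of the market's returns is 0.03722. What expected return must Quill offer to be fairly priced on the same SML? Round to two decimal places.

6.96%

MRP = (7.16% − 5.11%) / (1.42 − 0.85) = 3.5965%
R_f = 5.11% − 0.85 × 3.5965% = 2.0530%
β_Quill = Cov / Var(R_m) = 0.05080 / 0.03722 = 1.3649
E(R_Quill) = R_f + β × MRP = 2.0530% + 1.3649 × 3.5965% = 6.96%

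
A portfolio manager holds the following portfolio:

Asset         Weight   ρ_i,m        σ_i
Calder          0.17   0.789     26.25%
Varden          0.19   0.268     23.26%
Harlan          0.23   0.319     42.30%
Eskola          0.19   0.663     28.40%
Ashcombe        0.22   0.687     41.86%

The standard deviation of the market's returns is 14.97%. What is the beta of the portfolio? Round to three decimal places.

1.183

β_Calder = 0.789 × 26.25% / 14.97% = 1.3835
β_Varden = 0.268 × 23.26% / 14.97% = 0.4164
β_Harlan = 0.319 × 42.30% / 14.97% = 0.9014
β_Eskola = 0.663 × 28.40% / 14.97% = 1.2578
β_Ashcombe = 0.687 × 41.86% / 14.97% = 1.9210
β_P = Σ w_i β_i = 0.17×1.3835 + 0.19×0.4164 + 0.23×0.9014 + 0.19×1.2578 + 0.22×1.9210 = 1.1832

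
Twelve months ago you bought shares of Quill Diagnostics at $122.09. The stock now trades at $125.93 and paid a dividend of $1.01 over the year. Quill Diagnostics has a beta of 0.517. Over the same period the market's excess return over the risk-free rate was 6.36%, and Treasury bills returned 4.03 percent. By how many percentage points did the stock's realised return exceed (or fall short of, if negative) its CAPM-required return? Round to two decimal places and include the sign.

-3.35%

Realised HPR = (P1 + D1 − P0) / P0 = (125.93 + 1.01 − 122.09) / 122.09 = 4.85 / 122.09 = 3.9725%
CAPM required = R_f + β·MRP = 4.03% + 0.517 × 6.36% = 7.31812%
α = realised − required = 3.9725% − 7.31812% = -3.35%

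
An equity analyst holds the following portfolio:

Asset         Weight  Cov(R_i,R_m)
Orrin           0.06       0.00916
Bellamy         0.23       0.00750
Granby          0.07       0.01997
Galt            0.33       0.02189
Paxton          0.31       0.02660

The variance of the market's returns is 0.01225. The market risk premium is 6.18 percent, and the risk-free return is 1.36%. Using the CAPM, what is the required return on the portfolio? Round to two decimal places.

11.02%

β_Orrin = 0.00916 / 0.01225 = 0.7478
β_Bellamy = 0.00750 / 0.01225 = 0.6122
β_Granby = 0.01997 / 0.01225 = 1.6302
β_Galt = 0.02189 / 0.01225 = 1.7869
β_Paxton = 0.02660 / 0.01225 = 2.1714
β_P = Σ w_i β_i = 0.06×0.7478 + 0.23×0.6122 + 0.07×1.6302 + 0.33×1.7869 + 0.31×2.1714 = 1.5626
E(R_P) = R_f + β_P × MRP = 1.36% + 1.5626 × 6.18% = 11.02%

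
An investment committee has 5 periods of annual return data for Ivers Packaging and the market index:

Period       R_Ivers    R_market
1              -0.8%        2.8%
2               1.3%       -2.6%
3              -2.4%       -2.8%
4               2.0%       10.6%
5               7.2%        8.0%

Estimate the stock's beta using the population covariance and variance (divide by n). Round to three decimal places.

0.383

Mean R_i = (-0.8 + 1.3 − 2.4 + 2.0 + 7.2) / 5 = 1.4600%
Mean R_m = (2.8 − 2.6 − 2.8 + 10.6 + 8.0) / 5 = 3.2000%
Σ(R_i − R̄_i)(R_m − R̄_m) = 56.5400  ⇒  Cov = 56.5400 / 5 = 11.3080
Σ(R_m − R̄_m)² = 147.6000  ⇒  Var(R_m) = 147.6000 / 5 = 29.5200
β = Cov / Var(R_m) = 11.3080 / 29.5200 = 0.3831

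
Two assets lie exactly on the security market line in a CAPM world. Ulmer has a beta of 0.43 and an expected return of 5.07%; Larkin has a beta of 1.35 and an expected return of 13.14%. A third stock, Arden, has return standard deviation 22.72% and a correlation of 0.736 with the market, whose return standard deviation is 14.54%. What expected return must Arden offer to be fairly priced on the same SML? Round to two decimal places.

MRP = (13.14% − 5.07%) / (1.35 − 0.43) = 8.7717%
R_f = 5.07% − 0.43 × 8.7717% = 1.2982%
β_Arden = ρ·σ_i/σ_m = 0.736 × 22.72 / 14.54 = 1.1501
E(R_Arden) = R_f + β × MRP = 1.2982% + 1.1501 × 8.7717% = 11.39%

11.39%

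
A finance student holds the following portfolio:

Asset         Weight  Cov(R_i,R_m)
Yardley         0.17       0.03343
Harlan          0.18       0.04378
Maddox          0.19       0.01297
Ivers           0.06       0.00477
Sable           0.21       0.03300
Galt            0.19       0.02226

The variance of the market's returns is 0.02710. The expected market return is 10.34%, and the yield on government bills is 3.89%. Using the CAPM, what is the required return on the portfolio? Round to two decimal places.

10.43%

β_Yardley = 0.03343 / 0.02710 = 1.2336
β_Harlan = 0.04378 / 0.02710 = 1.6155
β_Maddox = 0.01297 / 0.02710 = 0.4786
β_Ivers = 0.00477 / 0.02710 = 0.1760
β_Sable = 0.03300 / 0.02710 = 1.2177
β_Galt = 0.02226 / 0.02710 = 0.8214
β_P = Σ w_i β_i = 0.17×1.2336 + 0.18×1.6155 + 0.19×0.4786 + 0.06×0.1760 + 0.21×1.2177 + 0.19×0.8214 = 1.0138
MRP = 10.34% − 3.89% = 6.45%
E(R_P) = R_f + β_P × MRP = 3.89% + 1.0138 × 6.45% = 10.43%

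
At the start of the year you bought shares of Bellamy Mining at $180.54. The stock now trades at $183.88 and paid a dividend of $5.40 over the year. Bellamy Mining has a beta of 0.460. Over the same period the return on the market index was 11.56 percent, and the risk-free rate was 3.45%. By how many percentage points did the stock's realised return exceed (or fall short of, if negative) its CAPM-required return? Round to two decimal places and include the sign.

-2.34%

Realised HPR = (P1 + D1 − P0) / P0 = (183.88 + 5.40 − 180.54) / 180.54 = 8.74 / 180.54 = 4.8410%
MRP = 11.56% − 3.45% = 8.11%
CAPM required = R_f + β·MRP = 3.45% + 0.460 × 8.11% = 7.18060%
α = realised − required = 4.8410% − 7.18060% = -2.34%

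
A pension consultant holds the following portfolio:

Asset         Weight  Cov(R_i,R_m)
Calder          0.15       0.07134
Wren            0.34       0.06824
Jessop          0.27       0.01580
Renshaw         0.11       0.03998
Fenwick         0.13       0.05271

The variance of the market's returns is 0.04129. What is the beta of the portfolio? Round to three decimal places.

β_Calder = 0.07134 / 0.04129 = 1.7278
β_Wren = 0.06824 / 0.04129 = 1.6527
β_Jessop = 0.01580 / 0.04129 = 0.3827
β_Renshaw = 0.03998 / 0.04129 = 0.9683
β_Fenwick = 0.05271 / 0.04129 = 1.2766
β_P = Σ w_i β_i = 0.15×1.7278 + 0.34×1.6527 + 0.27×0.3827 + 0.11×0.9683 + 0.13×1.2766 = 1.1969

1.197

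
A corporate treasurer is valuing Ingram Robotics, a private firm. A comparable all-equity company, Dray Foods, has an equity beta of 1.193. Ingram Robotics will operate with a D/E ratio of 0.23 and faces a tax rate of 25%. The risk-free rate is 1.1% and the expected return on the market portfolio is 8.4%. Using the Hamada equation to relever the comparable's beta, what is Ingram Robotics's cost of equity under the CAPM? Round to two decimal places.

11.31%

β_L = β_U × [1 + (1 − t)(D/E)] = 1.193 × [1 + (1 − 0.25) × 0.23]
    = 1.193 × [1 + 0.75 × 0.23] = 1.193 × 1.1725 = 1.3988
MRP = 8.4% − 1.1% = 7.30%
E(R) = R_f + β_L × MRP = 1.1% + 1.3988 × 7.3% = 11.31%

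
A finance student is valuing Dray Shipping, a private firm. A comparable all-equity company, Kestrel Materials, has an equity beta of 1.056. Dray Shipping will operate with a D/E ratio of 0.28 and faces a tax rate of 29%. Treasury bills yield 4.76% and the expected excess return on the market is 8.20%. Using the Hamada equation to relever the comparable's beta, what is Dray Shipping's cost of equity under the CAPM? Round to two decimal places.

15.14%

β_L = β_U × [1 + (1 − t)(D/E)] = 1.056 × [1 + (1 − 0.29) × 0.28]
    = 1.056 × [1 + 0.71 × 0.28] = 1.056 × 1.1988 = 1.2659
E(R) = R_f + β_L × MRP = 4.76% + 1.2659 × 8.20% = 15.14%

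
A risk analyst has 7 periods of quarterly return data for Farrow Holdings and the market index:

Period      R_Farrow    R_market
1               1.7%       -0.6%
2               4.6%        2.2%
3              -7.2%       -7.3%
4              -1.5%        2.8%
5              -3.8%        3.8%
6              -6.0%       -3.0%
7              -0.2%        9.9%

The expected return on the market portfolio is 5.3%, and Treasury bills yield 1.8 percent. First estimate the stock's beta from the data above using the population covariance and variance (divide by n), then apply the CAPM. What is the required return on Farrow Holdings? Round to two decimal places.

3.22%

Mean R_i = (1.7 + 4.6 − 7.2 − 1.5 − 3.8 − 6.0 − 0.2) / 7 = -1.7714%
Mean R_m = (-0.6 + 2.2 − 7.3 + 2.8 + 3.8 − 3.0 + 9.9) / 7 = 1.1143%
Σ(R_i − R̄_i)(R_m − R̄_m) = 72.8571  ⇒  Cov = 72.8571 / 7 = 10.4082
Σ(R_m − R̄_m)² = 179.0886  ⇒  Var(R_m) = 179.0886 / 7 = 25.5841
β = Cov / Var(R_m) = 10.4082 / 25.5841 = 0.4068
MRP = 5.3% − 1.8% = 3.50%
E(R) = R_f + β × MRP = 1.8% + 0.4068 × 3.5% = 3.22%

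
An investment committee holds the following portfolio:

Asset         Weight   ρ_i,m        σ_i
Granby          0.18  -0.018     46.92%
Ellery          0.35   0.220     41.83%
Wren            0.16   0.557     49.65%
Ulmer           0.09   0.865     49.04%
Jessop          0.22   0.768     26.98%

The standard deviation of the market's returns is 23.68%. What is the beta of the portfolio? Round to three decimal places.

0.670

β_Granby = -0.018 × 46.92% / 23.68% = -0.0357
β_Ellery = 0.220 × 41.83% / 23.68% = 0.3886
β_Wren = 0.557 × 49.65% / 23.68% = 1.1679
β_Ulmer = 0.865 × 49.04% / 23.68% = 1.7914
β_Jessop = 0.768 × 26.98% / 23.68% = 0.8750
β_P = Σ w_i β_i = 0.18×-0.0357 + 0.35×0.3886 + 0.16×1.1679 + 0.09×1.7914 + 0.22×0.8750 = 0.6702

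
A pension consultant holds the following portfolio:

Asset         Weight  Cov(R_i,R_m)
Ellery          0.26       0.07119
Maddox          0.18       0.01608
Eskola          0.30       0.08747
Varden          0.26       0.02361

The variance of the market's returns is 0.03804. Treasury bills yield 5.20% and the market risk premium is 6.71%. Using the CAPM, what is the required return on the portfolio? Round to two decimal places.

β_Ellery = 0.07119 / 0.03804 = 1.8715
β_Maddox = 0.01608 / 0.03804 = 0.4227
β_Eskola = 0.08747 / 0.03804 = 2.2994
β_Varden = 0.02361 / 0.03804 = 0.6207
β_P = Σ w_i β_i = 0.26×1.8715 + 0.18×0.4227 + 0.30×2.2994 + 0.26×0.6207 = 1.4139
E(R_P) = R_f + β_P × MRP = 5.20% + 1.4139 × 6.71% = 14.69%

14.69%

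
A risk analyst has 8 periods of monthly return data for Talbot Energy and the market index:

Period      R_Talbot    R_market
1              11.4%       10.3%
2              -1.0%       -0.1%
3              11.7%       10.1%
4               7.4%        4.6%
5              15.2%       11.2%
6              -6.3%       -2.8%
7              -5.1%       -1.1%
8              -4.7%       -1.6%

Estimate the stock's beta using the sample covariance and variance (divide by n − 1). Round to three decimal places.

Mean R_i = (11.4 − 1.0 + 11.7 + 7.4 + 15.2 − 6.3 − 5.1 − 4.7) / 8 = 3.5750%
Mean R_m = (10.3 − 0.1 + 10.1 + 4.6 + 11.2 − 2.8 − 1.1 − 1.6) / 8 = 3.8250%
Σ(R_i − R̄_i)(R_m − R̄_m) = 361.3450  ⇒  Cov = 361.3450 / 7 = 51.6207
Σ(R_m − R̄_m)² = 249.2750  ⇒  Var(R_m) = 249.2750 / 7 = 35.6107
β = Cov / Var(R_m) = 51.6207 / 35.6107 = 1.4496

1.450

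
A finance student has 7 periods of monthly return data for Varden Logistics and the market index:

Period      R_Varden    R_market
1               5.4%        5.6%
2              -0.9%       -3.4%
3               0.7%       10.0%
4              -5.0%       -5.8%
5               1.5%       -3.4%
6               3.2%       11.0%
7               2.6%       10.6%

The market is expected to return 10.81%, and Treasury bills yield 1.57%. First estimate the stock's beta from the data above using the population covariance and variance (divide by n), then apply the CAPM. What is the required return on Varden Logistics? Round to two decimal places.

4.34%

Mean R_i = (5.4 − 0.9 + 0.7 − 5.0 + 1.5 + 3.2 + 2.6) / 7 = 1.0714%
Mean R_m = (5.6 − 3.4 + 10.0 − 5.8 − 3.4 + 11.0 + 10.6) / 7 = 3.5143%
Σ(R_i − R̄_i)(R_m − R̄_m) = 100.6029  ⇒  Cov = 100.6029 / 7 = 14.3718
Σ(R_m − R̄_m)² = 335.0286  ⇒  Var(R_m) = 335.0286 / 7 = 47.8612
β = Cov / Var(R_m) = 14.3718 / 47.8612 = 0.3003
MRP = 10.81% − 1.57% = 9.24%
E(R) = R_f + β × MRP = 1.57% + 0.3003 × 9.24% = 4.34%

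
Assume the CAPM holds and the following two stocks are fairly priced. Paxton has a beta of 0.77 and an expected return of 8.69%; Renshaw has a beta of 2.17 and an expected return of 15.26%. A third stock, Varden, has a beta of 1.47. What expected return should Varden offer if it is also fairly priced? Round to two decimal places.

11.98%

MRP (SML slope) = (15.26% − 8.69%) / (2.17 − 0.77) = 6.57% / 1.40 = 4.6929%
R_f (intercept) = 8.69% − 0.77 × 4.6929% = 5.0765%
E(R_Varden) = R_f + β × MRP = 5.0765% + 1.47 × 4.6929% = 11.98%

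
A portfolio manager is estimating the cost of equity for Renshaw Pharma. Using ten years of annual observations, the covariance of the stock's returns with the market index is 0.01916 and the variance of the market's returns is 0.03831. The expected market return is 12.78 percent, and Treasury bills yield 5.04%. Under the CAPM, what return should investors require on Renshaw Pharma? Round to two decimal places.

β = Cov(R_i, R_m) / Var(R_m) = 0.01916 / 0.03831 = 0.5001
MRP = 12.78% − 5.04% = 7.74%
E(R) = R_f + β × MRP = 5.04% + 0.5001 × 7.74% = 8.91%

8.91%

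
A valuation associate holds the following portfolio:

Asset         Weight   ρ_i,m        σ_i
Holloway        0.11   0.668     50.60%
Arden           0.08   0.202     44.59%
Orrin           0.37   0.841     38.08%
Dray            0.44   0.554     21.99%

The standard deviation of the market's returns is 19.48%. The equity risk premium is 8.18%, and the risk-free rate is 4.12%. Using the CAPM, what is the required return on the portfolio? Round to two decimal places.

13.21%

β_Holloway = 0.668 × 50.60% / 19.48% = 1.7352
β_Arden = 0.202 × 44.59% / 19.48% = 0.4624
β_Orrin = 0.841 × 38.08% / 19.48% = 1.6440
β_Dray = 0.554 × 21.99% / 19.48% = 0.6254
β_P = Σ w_i β_i = 0.11×1.7352 + 0.08×0.4624 + 0.37×1.6440 + 0.44×0.6254 = 1.1113
E(R_P) = R_f + β_P × MRP = 4.12% + 1.1113 × 8.18% = 13.21%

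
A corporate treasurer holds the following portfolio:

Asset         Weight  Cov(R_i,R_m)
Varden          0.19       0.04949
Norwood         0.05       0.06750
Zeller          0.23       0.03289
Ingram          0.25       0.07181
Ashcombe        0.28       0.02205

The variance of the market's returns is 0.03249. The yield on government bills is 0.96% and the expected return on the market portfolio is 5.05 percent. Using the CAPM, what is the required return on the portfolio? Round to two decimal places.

β_Varden = 0.04949 / 0.03249 = 1.5232
β_Norwood = 0.06750 / 0.03249 = 2.0776
β_Zeller = 0.03289 / 0.03249 = 1.0123
β_Ingram = 0.07181 / 0.03249 = 2.2102
β_Ashcombe = 0.02205 / 0.03249 = 0.6787
β_P = Σ w_i β_i = 0.19×1.5232 + 0.05×2.0776 + 0.23×1.0123 + 0.25×2.2102 + 0.28×0.6787 = 1.3687
MRP = 5.05% − 0.96% = 4.09%
E(R_P) = R_f + β_P × MRP = 0.96% + 1.3687 × 4.09% = 6.56%

6.56%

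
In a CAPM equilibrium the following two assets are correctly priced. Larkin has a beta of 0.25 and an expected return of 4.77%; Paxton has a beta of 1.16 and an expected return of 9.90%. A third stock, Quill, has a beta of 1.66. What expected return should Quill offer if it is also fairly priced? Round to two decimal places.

12.72%

MRP (SML slope) = (9.90% − 4.77%) / (1.16 − 0.25) = 5.13% / 0.91 = 5.6374%
R_f (intercept) = 4.77% − 0.25 × 5.6374% = 3.3607%
E(R_Quill) = R_f + β × MRP = 3.3607% + 1.66 × 5.6374% = 12.72%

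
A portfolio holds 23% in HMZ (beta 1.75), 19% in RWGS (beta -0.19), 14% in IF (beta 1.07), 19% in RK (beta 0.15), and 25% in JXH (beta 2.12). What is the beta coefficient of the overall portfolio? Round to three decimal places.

β_P = Σ w_i β_i = 0.23×1.75 + 0.19×-0.19 + 0.14×1.07 + 0.19×0.15 + 0.25×2.12 = 1.0747

1.075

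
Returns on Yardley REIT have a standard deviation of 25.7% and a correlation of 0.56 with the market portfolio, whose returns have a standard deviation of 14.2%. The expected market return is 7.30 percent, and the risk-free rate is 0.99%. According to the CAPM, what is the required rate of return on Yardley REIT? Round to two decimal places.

7.39%

β = ρ × σ_i / σ_m = 0.56 × 25.7% / 14.2% = 1.0135
MRP = 7.30% − 0.99% = 6.31%
E(R) = 0.99% + 1.0135 × 6.31% = 7.39%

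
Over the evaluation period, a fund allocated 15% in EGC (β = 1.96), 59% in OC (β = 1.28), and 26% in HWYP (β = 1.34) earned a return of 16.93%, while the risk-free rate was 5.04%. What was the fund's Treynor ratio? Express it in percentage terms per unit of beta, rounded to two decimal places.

8.51%

β_P = 0.15×1.96 + 0.59×1.28 + 0.26×1.34 = 1.3976
Treynor = (R_P − R_f) / β_P = (16.93% − 5.04%) / 1.3976 = 11.89% / 1.3976 = 8.51%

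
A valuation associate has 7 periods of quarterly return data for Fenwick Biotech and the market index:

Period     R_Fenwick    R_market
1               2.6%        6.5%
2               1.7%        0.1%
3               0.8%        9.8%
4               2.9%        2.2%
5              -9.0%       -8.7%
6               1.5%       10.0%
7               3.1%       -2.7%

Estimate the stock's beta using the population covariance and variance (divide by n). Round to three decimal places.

0.378

Mean R_i = (2.6 + 1.7 + 0.8 + 2.9 − 9.0 + 1.5 + 3.1) / 7 = 0.5143%
Mean R_m = (6.5 + 0.1 + 9.8 + 2.2 − 8.7 + 10.0 − 2.7) / 7 = 2.4571%
Σ(R_i − R̄_i)(R_m − R̄_m) = 107.3743  ⇒  Cov = 107.3743 / 7 = 15.3392
Σ(R_m − R̄_m)² = 283.8571  ⇒  Var(R_m) = 283.8571 / 7 = 40.5510
β = Cov / Var(R_m) = 15.3392 / 40.5510 = 0.3783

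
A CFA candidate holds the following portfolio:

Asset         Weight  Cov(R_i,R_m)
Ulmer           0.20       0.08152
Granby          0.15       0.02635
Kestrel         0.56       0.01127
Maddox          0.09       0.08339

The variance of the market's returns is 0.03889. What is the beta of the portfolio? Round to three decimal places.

0.876

β_Ulmer = 0.08152 / 0.03889 = 2.0962
β_Granby = 0.02635 / 0.03889 = 0.6776
β_Kestrel = 0.01127 / 0.03889 = 0.2898
β_Maddox = 0.08339 / 0.03889 = 2.1443
β_P = Σ w_i β_i = 0.20×2.0962 + 0.15×0.6776 + 0.56×0.2898 + 0.09×2.1443 = 0.8762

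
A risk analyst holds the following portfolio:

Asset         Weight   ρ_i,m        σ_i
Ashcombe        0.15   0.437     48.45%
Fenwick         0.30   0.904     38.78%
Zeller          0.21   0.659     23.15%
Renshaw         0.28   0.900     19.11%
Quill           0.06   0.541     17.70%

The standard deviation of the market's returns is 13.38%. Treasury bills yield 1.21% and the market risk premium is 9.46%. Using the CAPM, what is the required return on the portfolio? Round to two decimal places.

16.97%

β_Ashcombe = 0.437 × 48.45% / 13.38% = 1.5824
β_Fenwick = 0.904 × 38.78% / 13.38% = 2.6201
β_Zeller = 0.659 × 23.15% / 13.38% = 1.1402
β_Renshaw = 0.900 × 19.11% / 13.38% = 1.2854
β_Quill = 0.541 × 17.70% / 13.38% = 0.7157
β_P = Σ w_i β_i = 0.15×1.5824 + 0.30×2.6201 + 0.21×1.1402 + 0.28×1.2854 + 0.06×0.7157 = 1.6657
E(R_P) = R_f + β_P × MRP = 1.21% + 1.6657 × 9.46% = 16.97%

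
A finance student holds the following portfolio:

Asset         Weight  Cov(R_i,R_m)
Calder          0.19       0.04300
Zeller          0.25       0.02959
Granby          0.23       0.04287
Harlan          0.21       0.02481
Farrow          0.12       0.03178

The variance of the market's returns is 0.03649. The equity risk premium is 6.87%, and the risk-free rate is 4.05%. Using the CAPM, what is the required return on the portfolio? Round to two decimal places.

β_Calder = 0.04300 / 0.03649 = 1.1784
β_Zeller = 0.02959 / 0.03649 = 0.8109
β_Granby = 0.04287 / 0.03649 = 1.1748
β_Harlan = 0.02481 / 0.03649 = 0.6799
β_Farrow = 0.03178 / 0.03649 = 0.8709
β_P = Σ w_i β_i = 0.19×1.1784 + 0.25×0.8109 + 0.23×1.1748 + 0.21×0.6799 + 0.12×0.8709 = 0.9441
E(R_P) = R_f + β_P × MRP = 4.05% + 0.9441 × 6.87% = 10.54%

10.54%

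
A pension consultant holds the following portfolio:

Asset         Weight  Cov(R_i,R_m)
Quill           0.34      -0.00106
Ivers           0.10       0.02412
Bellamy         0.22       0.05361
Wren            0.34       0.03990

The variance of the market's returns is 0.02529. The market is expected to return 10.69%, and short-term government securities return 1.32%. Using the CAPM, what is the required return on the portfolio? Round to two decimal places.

11.48%

β_Quill = -0.00106 / 0.02529 = -0.0419
β_Ivers = 0.02412 / 0.02529 = 0.9537
β_Bellamy = 0.05361 / 0.02529 = 2.1198
β_Wren = 0.03990 / 0.02529 = 1.5777
β_P = Σ w_i β_i = 0.34×-0.0419 + 0.10×0.9537 + 0.22×2.1198 + 0.34×1.5777 = 1.0839
MRP = 10.69% − 1.32% = 9.37%
E(R_P) = R_f + β_P × MRP = 1.32% + 1.0839 × 9.37% = 11.48%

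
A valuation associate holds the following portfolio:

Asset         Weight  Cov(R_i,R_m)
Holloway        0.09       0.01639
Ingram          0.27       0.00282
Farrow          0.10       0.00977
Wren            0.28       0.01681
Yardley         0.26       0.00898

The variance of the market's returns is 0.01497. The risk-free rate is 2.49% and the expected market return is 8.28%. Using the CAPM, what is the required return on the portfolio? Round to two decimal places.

6.46%

β_Holloway = 0.01639 / 0.01497 = 1.0949
β_Ingram = 0.00282 / 0.01497 = 0.1884
β_Farrow = 0.00977 / 0.01497 = 0.6526
β_Wren = 0.01681 / 0.01497 = 1.1229
β_Yardley = 0.00898 / 0.01497 = 0.5999
β_P = Σ w_i β_i = 0.09×1.0949 + 0.27×0.1884 + 0.10×0.6526 + 0.28×1.1229 + 0.26×0.5999 = 0.6851
MRP = 8.28% − 2.49% = 5.79%
E(R_P) = R_f + β_P × MRP = 2.49% + 0.6851 × 5.79% = 6.46%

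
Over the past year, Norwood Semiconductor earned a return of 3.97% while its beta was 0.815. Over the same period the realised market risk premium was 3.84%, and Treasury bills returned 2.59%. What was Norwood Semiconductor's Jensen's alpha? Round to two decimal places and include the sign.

-1.75%

CAPM benchmark = R_f + β(R_m − R_f) = 2.59% + 0.815 × 3.84% = 5.71960%
α = actual − benchmark = 3.97% − 5.71960% = -1.75%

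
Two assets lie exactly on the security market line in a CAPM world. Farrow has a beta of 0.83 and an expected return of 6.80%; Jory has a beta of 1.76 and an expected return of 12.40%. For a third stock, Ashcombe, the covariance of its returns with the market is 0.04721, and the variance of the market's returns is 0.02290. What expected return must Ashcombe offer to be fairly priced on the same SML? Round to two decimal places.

MRP = (12.40% − 6.80%) / (1.76 − 0.83) = 6.0215%
R_f = 6.80% − 0.83 × 6.0215% = 1.8022%
β_Ashcombe = Cov / Var(R_m) = 0.04721 / 0.02290 = 2.0616
E(R_Ashcombe) = R_f + β × MRP = 1.8022% + 2.0616 × 6.0215% = 14.22%

14.22%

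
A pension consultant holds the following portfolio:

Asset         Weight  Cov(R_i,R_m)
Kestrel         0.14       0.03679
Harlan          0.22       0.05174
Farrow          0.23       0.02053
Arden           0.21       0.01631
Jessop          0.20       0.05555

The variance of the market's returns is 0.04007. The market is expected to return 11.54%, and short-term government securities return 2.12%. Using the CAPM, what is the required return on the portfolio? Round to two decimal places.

10.53%

β_Kestrel = 0.03679 / 0.04007 = 0.9181
β_Harlan = 0.05174 / 0.04007 = 1.2912
β_Farrow = 0.02053 / 0.04007 = 0.5124
β_Arden = 0.01631 / 0.04007 = 0.4070
β_Jessop = 0.05555 / 0.04007 = 1.3863
β_P = Σ w_i β_i = 0.14×0.9181 + 0.22×1.2912 + 0.23×0.5124 + 0.21×0.4070 + 0.20×1.3863 = 0.8932
MRP = 11.54% − 2.12% = 9.42%
E(R_P) = R_f + β_P × MRP = 2.12% + 0.8932 × 9.42% = 10.53%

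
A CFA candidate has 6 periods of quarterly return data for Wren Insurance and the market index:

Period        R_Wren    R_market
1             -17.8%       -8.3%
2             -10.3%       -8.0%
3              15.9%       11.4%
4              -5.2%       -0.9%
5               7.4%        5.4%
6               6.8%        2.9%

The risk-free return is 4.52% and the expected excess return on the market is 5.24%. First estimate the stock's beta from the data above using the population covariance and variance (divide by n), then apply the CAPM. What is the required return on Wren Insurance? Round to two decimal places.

Mean R_i = (-17.8 − 10.3 + 15.9 − 5.2 + 7.4 + 6.8) / 6 = -0.5333%
Mean R_m = (-8.3 − 8.0 + 11.4 − 0.9 + 5.4 + 2.9) / 6 = 0.4167%
Σ(R_i − R̄_i)(R_m − R̄_m) = 477.0933  ⇒  Cov = 477.0933 / 6 = 79.5156
Σ(R_m − R̄_m)² = 300.1883  ⇒  Var(R_m) = 300.1883 / 6 = 50.0314
β = Cov / Var(R_m) = 79.5156 / 50.0314 = 1.5893
E(R) = R_f + β × MRP = 4.52% + 1.5893 × 5.24% = 12.85%

12.85%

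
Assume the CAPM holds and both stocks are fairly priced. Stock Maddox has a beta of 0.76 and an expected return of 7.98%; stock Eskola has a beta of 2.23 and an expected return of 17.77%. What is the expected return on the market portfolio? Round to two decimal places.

Both satisfy E(R) = R_f + β·MRP, so the slope of the SML is
MRP = (17.77% − 7.98%) / (2.23 − 0.76) = 9.79% / 1.47 = 6.6599%
R_f = E(R_Maddox) − β_Maddox·MRP = 7.98% − 0.76 × 6.6599% = 2.9185%
E(R_m) = R_f + MRP = 2.9185% + 6.6599% = 9.58%

9.58%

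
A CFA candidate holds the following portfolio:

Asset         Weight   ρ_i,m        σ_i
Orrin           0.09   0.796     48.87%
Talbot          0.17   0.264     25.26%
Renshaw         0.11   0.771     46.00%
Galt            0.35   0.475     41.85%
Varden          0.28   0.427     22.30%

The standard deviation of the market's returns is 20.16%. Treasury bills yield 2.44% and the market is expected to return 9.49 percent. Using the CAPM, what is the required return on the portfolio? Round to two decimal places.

8.79%

β_Orrin = 0.796 × 48.87% / 20.16% = 1.9296
β_Talbot = 0.264 × 25.26% / 20.16% = 0.3308
β_Renshaw = 0.771 × 46.00% / 20.16% = 1.7592
β_Galt = 0.475 × 41.85% / 20.16% = 0.9860
β_Varden = 0.427 × 22.30% / 20.16% = 0.4723
β_P = Σ w_i β_i = 0.09×1.9296 + 0.17×0.3308 + 0.11×1.7592 + 0.35×0.9860 + 0.28×0.4723 = 0.9008
MRP = 9.49% − 2.44% = 7.05%
E(R_P) = R_f + β_P × MRP = 2.44% + 0.9008 × 7.05% = 8.79%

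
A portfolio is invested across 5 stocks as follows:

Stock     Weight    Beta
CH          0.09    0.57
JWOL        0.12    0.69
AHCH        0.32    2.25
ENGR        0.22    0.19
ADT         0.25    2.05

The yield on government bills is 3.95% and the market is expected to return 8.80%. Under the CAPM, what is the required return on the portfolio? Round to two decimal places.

β_P = Σ w_i β_i = 0.09×0.57 + 0.12×0.69 + 0.32×2.25 + 0.22×0.19 + 0.25×2.05 = 1.4084
MRP = 8.80% − 3.95% = 4.85%
E(R_P) = R_f + β_P × MRP = 3.95% + 1.4084 × 4.85% = 10.78%

10.78%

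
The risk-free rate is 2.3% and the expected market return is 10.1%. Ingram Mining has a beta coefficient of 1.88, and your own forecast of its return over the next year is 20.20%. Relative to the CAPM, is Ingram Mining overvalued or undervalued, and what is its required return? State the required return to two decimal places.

MRP = 10.1% − 2.3% = 7.80%
Required return = R_f + β·MRP = 2.3% + 1.88 × 7.8% = 16.96%
Forecast 20.20% > required 16.96% → the stock plots above the SML → undervalued.

Undervalued; required return 16.96%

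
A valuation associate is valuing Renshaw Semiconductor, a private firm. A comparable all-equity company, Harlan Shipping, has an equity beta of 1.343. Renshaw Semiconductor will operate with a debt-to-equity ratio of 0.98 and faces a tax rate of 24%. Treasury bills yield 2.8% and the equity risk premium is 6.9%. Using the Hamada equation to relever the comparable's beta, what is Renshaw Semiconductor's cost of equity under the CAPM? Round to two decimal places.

18.97%

β_L = β_U × [1 + (1 − t)(D/E)] = 1.343 × [1 + (1 − 0.24) × 0.98]
    = 1.343 × [1 + 0.76 × 0.98] = 1.343 × 1.7448 = 2.3433
E(R) = R_f + β_L × MRP = 2.8% + 2.3433 × 6.9% = 18.97%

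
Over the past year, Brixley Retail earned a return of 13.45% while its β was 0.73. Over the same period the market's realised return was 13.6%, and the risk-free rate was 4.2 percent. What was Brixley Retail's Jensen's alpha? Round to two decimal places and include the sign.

+2.39%

Market excess return = 13.6% − 4.2% = 9.40%
CAPM benchmark = R_f + β(R_m − R_f) = 4.2% + 0.73 × 9.4% = 11.0620%
α = actual − benchmark = 13.45% − 11.0620% = +2.39%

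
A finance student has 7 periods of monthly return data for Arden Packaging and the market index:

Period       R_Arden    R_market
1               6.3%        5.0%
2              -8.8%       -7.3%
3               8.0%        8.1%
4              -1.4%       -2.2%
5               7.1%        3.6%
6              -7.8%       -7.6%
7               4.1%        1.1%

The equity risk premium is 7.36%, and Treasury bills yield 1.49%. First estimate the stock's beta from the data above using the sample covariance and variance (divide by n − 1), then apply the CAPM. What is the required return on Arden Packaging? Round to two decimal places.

Mean R_i = (6.3 − 8.8 + 8.0 − 1.4 + 7.1 − 7.8 + 4.1) / 7 = 1.0714%
Mean R_m = (5.0 − 7.3 + 8.1 − 2.2 + 3.6 − 7.6 + 1.1) / 7 = 0.1000%
Σ(R_i − R̄_i)(R_m − R̄_m) = 252.2200  ⇒  Cov = 252.2200 / 6 = 42.0367
Σ(R_m − R̄_m)² = 220.6000  ⇒  Var(R_m) = 220.6000 / 6 = 36.7667
β = Cov / Var(R_m) = 42.0367 / 36.7667 = 1.1433
E(R) = R_f + β × MRP = 1.49% + 1.1433 × 7.36% = 9.90%

9.90%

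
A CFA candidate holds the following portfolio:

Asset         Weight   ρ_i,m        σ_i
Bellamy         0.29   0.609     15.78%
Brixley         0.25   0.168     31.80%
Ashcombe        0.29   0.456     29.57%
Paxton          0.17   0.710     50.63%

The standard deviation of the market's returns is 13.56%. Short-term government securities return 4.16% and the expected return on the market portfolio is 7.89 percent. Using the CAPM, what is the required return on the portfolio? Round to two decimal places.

8.05%

β_Bellamy = 0.609 × 15.78% / 13.56% = 0.7087
β_Brixley = 0.168 × 31.80% / 13.56% = 0.3940
β_Ashcombe = 0.456 × 29.57% / 13.56% = 0.9944
β_Paxton = 0.710 × 50.63% / 13.56% = 2.6510
β_P = Σ w_i β_i = 0.29×0.7087 + 0.25×0.3940 + 0.29×0.9944 + 0.17×2.6510 = 1.0431
MRP = 7.89% − 4.16% = 3.73%
E(R_P) = R_f + β_P × MRP = 4.16% + 1.0431 × 3.73% = 8.05%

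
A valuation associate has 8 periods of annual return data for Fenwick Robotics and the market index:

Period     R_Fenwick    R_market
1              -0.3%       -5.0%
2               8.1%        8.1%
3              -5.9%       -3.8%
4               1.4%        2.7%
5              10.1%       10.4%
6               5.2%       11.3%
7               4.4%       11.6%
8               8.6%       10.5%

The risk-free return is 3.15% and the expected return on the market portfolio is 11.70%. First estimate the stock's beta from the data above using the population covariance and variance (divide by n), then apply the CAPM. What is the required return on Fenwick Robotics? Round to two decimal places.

8.77%

Mean R_i = (-0.3 + 8.1 − 5.9 + 1.4 + 10.1 + 5.2 + 4.4 + 8.6) / 8 = 3.9500%
Mean R_m = (-5.0 + 8.1 − 3.8 + 2.7 + 10.4 + 11.3 + 11.6 + 10.5) / 8 = 5.7250%
Σ(R_i − R̄_i)(R_m − R̄_m) = 217.5400  ⇒  Cov = 217.5400 / 8 = 27.1925
Σ(R_m − R̄_m)² = 330.7950  ⇒  Var(R_m) = 330.7950 / 8 = 41.3494
β = Cov / Var(R_m) = 27.1925 / 41.3494 = 0.6576
MRP = 11.70% − 3.15% = 8.55%
E(R) = R_f + β × MRP = 3.15% + 0.6576 × 8.55% = 8.77%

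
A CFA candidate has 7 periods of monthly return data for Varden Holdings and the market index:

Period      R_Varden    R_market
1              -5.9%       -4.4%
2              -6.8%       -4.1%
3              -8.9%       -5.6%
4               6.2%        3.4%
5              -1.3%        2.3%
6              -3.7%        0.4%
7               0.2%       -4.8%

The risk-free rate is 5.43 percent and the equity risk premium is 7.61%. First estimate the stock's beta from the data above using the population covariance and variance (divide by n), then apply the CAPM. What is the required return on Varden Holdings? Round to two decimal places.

12.88%

Mean R_i = (-5.9 − 6.8 − 8.9 + 6.2 − 1.3 − 3.7 + 0.2) / 7 = -2.8857%
Mean R_m = (-4.4 − 4.1 − 5.6 + 3.4 + 2.3 + 0.4 − 4.8) / 7 = -1.8286%
Σ(R_i − R̄_i)(R_m − R̄_m) = 82.3929  ⇒  Cov = 82.3929 / 7 = 11.7704
Σ(R_m − R̄_m)² = 84.1743  ⇒  Var(R_m) = 84.1743 / 7 = 12.0249
β = Cov / Var(R_m) = 11.7704 / 12.0249 = 0.9788
E(R) = R_f + β × MRP = 5.43% + 0.9788 × 7.61% = 12.88%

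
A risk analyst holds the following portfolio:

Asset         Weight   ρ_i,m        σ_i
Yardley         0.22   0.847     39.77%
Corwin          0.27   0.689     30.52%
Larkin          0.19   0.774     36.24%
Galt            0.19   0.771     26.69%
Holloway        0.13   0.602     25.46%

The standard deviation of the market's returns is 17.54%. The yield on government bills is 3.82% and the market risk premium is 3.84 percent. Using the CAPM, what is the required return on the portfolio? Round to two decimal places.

9.14%

β_Yardley = 0.847 × 39.77% / 17.54% = 1.9205
β_Corwin = 0.689 × 30.52% / 17.54% = 1.1989
β_Larkin = 0.774 × 36.24% / 17.54% = 1.5992
β_Galt = 0.771 × 26.69% / 17.54% = 1.1732
β_Holloway = 0.602 × 25.46% / 17.54% = 0.8738
β_P = Σ w_i β_i = 0.22×1.9205 + 0.27×1.1989 + 0.19×1.5992 + 0.19×1.1732 + 0.13×0.8738 = 1.3866
E(R_P) = R_f + β_P × MRP = 3.82% + 1.3866 × 3.84% = 9.14%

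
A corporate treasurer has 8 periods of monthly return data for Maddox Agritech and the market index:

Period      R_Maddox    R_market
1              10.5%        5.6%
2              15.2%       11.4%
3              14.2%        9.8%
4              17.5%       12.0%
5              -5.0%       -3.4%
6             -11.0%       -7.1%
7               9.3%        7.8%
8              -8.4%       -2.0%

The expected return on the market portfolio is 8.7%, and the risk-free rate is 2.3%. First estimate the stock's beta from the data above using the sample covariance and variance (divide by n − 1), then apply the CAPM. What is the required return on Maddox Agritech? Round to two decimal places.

12.09%

Mean R_i = (10.5 + 15.2 + 14.2 + 17.5 − 5.0 − 11.0 + 9.3 − 8.4) / 8 = 5.2875%
Mean R_m = (5.6 + 11.4 + 9.8 + 12.0 − 3.4 − 7.1 + 7.8 − 2.0) / 8 = 4.2625%
Σ(R_i − R̄_i)(R_m − R̄_m) = 585.3763  ⇒  Cov = 585.3763 / 7 = 83.6252
Σ(R_m − R̄_m)² = 382.8188  ⇒  Var(R_m) = 382.8188 / 7 = 54.6884
β = Cov / Var(R_m) = 83.6252 / 54.6884 = 1.5291
MRP = 8.7% − 2.3% = 6.40%
E(R) = R_f + β × MRP = 2.3% + 1.5291 × 6.4% = 12.09%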